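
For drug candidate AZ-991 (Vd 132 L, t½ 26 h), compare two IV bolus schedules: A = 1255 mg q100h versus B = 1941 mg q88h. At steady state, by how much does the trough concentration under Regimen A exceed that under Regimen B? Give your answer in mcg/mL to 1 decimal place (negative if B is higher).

Regimen A: f = (1/2)^(100/26) ≈ 0.0695; Cmin,ss = (1255/132)·f/(1−f) ≈ 0.710 mcg/mL.
Regimen B: f = (1/2)^(88/26) ≈ 0.0957; Cmin,ss = (1941/132)·f/(1−f) ≈ 1.556 mcg/mL.
Difference ≈ 0.710 − 1.556 ≈ -0.846 mcg/mL.

-0.8 mcg/mL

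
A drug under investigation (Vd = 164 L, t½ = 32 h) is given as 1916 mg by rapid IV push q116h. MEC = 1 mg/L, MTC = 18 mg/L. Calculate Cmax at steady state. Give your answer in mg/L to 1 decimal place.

k = ln2/t½ = ln2/32 ≈ 0.021661 h⁻¹; fraction remaining f = e^(−kτ) = e^(−0.021661×116) ≈ 0.0811.
At steady state, accumulation factor R = 1/(1 − e^(−kτ)) ≈ 1.0883.
Each bolus raises the concentration by D/Vd = 1916/164 ≈ 11.683 mg/L.
Cmax,ss = C₀/(1 − f) ≈ 11.683/0.9189 ≈ 12.714 mg/L.
Peak 12.7 mg/L vs MTC 18 mg/L: below toxic threshold.

12.7 mg/L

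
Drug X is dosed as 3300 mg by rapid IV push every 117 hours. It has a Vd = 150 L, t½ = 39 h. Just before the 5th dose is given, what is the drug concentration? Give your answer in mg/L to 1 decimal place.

f = (1/2)^(τ/t½) = (1/2)^(117/39) ≈ 0.1250.
C₀ = D/Vd = 3300/150 ≈ 22.000 mg/L.
Before the 5th dose, 4 doses have been given. Superposition: Cmin = C₀·(f + f² + … + f^4).
≈ 22.000 × (0.1250 + 0.0156 + 0.0020 + 0.0002) ≈ 22.000 × 0.1428 ≈ 3.142 mg/L.

3.1 mg/L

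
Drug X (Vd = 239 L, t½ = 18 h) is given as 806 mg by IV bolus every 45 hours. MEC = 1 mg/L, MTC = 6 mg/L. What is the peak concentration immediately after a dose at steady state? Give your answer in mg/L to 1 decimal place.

τ/t½ = 45/18 ≈ 2.5, so fraction remaining f = (1/2)^(45/18) ≈ 0.1768.
Accumulation ratio R = 1/(1 − f) ≈ 1/0.8232 ≈ 1.2148.
Each bolus raises the concentration by D/Vd = 806/239 ≈ 3.372 mg/L.
Cmax,ss = C₀/(1 − f) ≈ 3.372/0.8232 ≈ 4.096 mg/L.
Peak 4.1 mg/L vs MTC 6 mg/L: below toxic threshold.

4.1 mg/L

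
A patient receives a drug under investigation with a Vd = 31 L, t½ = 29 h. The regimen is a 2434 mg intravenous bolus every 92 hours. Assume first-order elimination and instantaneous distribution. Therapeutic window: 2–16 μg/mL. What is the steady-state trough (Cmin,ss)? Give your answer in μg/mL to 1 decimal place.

9.8 μg/mL

Over one 92-h interval, 92/29 ≈ 3.1724 half-lives elapse, leaving f ≈ 0.1109 of each dose.
Accumulation ratio R = 1/(1 − f) ≈ 1/0.8891 ≈ 1.1247.
Single-dose peak C₀ = D/Vd = 2434/31 ≈ 78.516 μg/mL.
Steady-state peak Cmax,ss = C₀·R ≈ 78.516 × 1.1247 ≈ 88.307 μg/mL.
One interval later, Cmin,ss = Cmax,ss·e^(−kτ) ≈ 88.307 × 0.1109 ≈ 9.793 μg/mL.
Trough 9.8 μg/mL vs MEC 2 μg/mL: adequate.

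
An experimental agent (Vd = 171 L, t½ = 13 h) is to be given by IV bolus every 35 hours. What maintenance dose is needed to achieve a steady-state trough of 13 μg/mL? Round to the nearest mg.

τ/t½ = 35/13 ≈ 2.6923, so f = (1/2)^(35/13) ≈ 0.154716.
Cmin,ss = (D/Vd)·f/(1−f), so D = Cmin,ss·Vd·(1−f)/f.
D = 13 × 171 × (1−f)/f ≈ 13 × 171 × 5.46346 ≈ 12145.27 mg.

12145 mg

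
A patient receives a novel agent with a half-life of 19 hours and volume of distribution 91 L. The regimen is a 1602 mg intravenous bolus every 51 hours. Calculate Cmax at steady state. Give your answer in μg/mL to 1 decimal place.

k = ln2/t½ = ln2/19 ≈ 0.036481 h⁻¹; fraction remaining f = e^(−kτ) = e^(−0.036481×51) ≈ 0.1556.
Accumulation ratio R = 1/(1 − f) ≈ 1/0.8444 ≈ 1.1843.
Each bolus raises the concentration by D/Vd = 1602/91 ≈ 17.604 μg/mL.
Steady-state peak Cmax,ss = C₀·R ≈ 17.604 × 1.1843 ≈ 20.848 μg/mL.

20.8 μg/mL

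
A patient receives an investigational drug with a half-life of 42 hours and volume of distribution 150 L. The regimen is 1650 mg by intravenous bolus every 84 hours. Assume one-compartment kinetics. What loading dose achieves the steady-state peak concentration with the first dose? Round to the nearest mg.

f = (1/2)^(84/42) ≈ 0.250000; accumulation ratio R = 1/(1−f) ≈ 1.33333.
Loading dose to hit Cmax,ss on first dose: D_load = D_maint·R ≈ 1650 × 1.33333 ≈ 2199.99 mg.

2200 mg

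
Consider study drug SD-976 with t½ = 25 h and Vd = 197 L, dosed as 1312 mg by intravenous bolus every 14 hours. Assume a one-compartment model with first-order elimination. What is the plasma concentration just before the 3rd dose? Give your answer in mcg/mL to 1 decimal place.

7.6 mcg/mL

f = (1/2)^(τ/t½) = (1/2)^(14/25) ≈ 0.6783.
C₀ = D/Vd = 1312/197 ≈ 6.660 mcg/mL.
Before the 3rd dose, 2 doses have been given. Superposition: Cmin = C₀·(f + f²).
≈ 6.660 × (0.6783 + 0.4601) ≈ 6.660 × 1.1384 ≈ 7.582 mcg/mL.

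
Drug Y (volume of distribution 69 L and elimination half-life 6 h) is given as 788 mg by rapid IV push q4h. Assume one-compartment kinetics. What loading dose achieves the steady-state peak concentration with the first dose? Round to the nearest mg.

2130 mg

f = (1/2)^(4/6) ≈ 0.629961; accumulation ratio R = 1/(1−f) ≈ 2.70242.
Loading dose to hit Cmax,ss on first dose: D_load = D_maint·R ≈ 788 × 2.70242 ≈ 2129.51 mg.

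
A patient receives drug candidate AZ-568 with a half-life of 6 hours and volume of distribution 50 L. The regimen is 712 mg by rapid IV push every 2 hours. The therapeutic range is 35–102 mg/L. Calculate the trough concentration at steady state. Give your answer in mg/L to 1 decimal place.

k = ln2/t½ = ln2/6 ≈ 0.115525 h⁻¹; fraction remaining f = e^(−kτ) = e^(−0.115525×2) ≈ 0.7937.
Single-dose peak C₀ = D/Vd = 712/50 ≈ 14.240 mg/L.
Steady-state trough Cmin,ss = C₀·f/(1−f) ≈ 14.240 × 0.7937/0.2063 ≈ 54.786 mg/L.
Trough 54.8 mg/L vs MEC 35 mg/L: adequate.

54.8 mg/L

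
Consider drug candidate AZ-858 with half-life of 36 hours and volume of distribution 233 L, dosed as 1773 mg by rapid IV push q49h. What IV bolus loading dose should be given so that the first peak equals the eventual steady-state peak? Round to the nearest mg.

f = (1/2)^(49/36) ≈ 0.389282; accumulation ratio R = 1/(1−f) ≈ 1.63742.
Loading dose to hit Cmax,ss on first dose: D_load = D_maint·R ≈ 1773 × 1.63742 ≈ 2903.15 mg.

2903 mg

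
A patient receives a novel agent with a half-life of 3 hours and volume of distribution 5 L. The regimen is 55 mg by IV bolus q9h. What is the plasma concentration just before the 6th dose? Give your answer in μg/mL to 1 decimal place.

1.6 μg/mL

f = (1/2)^(τ/t½) = (1/2)^(9/3) ≈ 0.1250.
C₀ = D/Vd = 55/5 ≈ 11.000 μg/mL.
Before the 6th dose, 5 doses have been given. Superposition: Cmin = C₀·(f + f² + … + f^5).
≈ 11.000 × (0.1250 + 0.0156 + 0.0020 + 0.0002 + 0.0000) ≈ 11.000 × 0.1428 ≈ 1.571 μg/mL.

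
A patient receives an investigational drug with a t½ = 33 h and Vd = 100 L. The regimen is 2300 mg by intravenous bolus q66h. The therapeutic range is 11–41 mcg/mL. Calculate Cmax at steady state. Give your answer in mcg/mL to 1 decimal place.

30.7 mcg/mL

τ = 66 h = 2 half-lives, so f = (1/2)^2 = 0.25.
At steady state, R = 1/(1 − 0.25) = 4/3.
Single-dose peak C₀ = D/Vd = 2300/100 = 23 mcg/mL.
Steady-state peak Cmax,ss = C₀·R = 23 × 4/3 ≈ 30.667 mcg/mL.
Peak 30.7 mcg/mL vs MTC 41 mcg/mL: below toxic threshold.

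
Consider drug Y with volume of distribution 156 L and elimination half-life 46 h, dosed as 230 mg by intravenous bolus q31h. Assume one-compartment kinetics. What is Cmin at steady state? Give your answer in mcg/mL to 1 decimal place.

τ/t½ = 31/46 ≈ 0.67391, so fraction remaining f = (1/2)^(31/46) ≈ 0.6268.
At steady state, accumulation factor R = 1/(1 − e^(−kτ)) ≈ 2.6795.
Single-dose peak C₀ = D/Vd = 230/156 ≈ 1.474 mcg/mL.
Steady-state peak Cmax,ss = C₀·R ≈ 1.474 × 2.6795 ≈ 3.950 mcg/mL.
Steady-state trough Cmin,ss = Cmax,ss·f ≈ 3.950 × 0.6268 ≈ 2.476 mcg/mL.

2.5 mcg/mL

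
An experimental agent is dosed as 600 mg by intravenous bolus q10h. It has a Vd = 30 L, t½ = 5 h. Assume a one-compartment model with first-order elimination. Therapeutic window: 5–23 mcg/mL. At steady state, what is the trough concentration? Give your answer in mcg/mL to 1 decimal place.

6.7 mcg/mL

τ = 10 h = 2 half-lives, so f = (1/2)^2 = 0.25.
At steady state, R = 1/(1 − 0.25) = 4/3.
Single-dose peak C₀ = D/Vd = 600/30 = 20 mcg/mL.
Steady-state peak Cmax,ss = C₀·R = 20 × 4/3 ≈ 26.667 mcg/mL.
Steady-state trough Cmin,ss = Cmax,ss·f ≈ 26.667 × 0.25 ≈ 6.667 mcg/mL.
Trough 6.7 mcg/mL vs MEC 5 mcg/mL: adequate.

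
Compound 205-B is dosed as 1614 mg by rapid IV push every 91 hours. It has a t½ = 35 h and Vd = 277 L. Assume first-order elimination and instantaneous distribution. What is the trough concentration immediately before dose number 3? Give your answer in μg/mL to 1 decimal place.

1.1 μg/mL

f = (1/2)^(τ/t½) = (1/2)^(91/35) ≈ 0.1649.
C₀ = D/Vd = 1614/277 ≈ 5.827 μg/mL.
Before the 3rd dose, 2 doses have been given. Superposition: Cmin = C₀·(f + f²).
≈ 5.827 × (0.1649 + 0.0272) ≈ 5.827 × 0.1921 ≈ 1.119 μg/mL.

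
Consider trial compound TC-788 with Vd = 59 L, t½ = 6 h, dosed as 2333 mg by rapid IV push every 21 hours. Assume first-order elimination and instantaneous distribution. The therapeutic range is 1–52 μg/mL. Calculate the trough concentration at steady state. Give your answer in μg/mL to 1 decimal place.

3.8 μg/mL

k = ln2/t½ = ln2/6 ≈ 0.115525 h⁻¹; fraction remaining f = e^(−kτ) = e^(−0.115525×21) ≈ 0.0884.
At steady state, accumulation factor R = 1/(1 − e^(−kτ)) ≈ 1.0970.
Single-dose peak C₀ = D/Vd = 2333/59 ≈ 39.542 μg/mL.
Steady-state peak Cmax,ss = C₀·R ≈ 39.542 × 1.0970 ≈ 43.378 μg/mL.
Steady-state trough Cmin,ss = Cmax,ss·f ≈ 43.378 × 0.0884 ≈ 3.835 μg/mL.
Trough 3.8 μg/mL vs MEC 1 μg/mL: adequate.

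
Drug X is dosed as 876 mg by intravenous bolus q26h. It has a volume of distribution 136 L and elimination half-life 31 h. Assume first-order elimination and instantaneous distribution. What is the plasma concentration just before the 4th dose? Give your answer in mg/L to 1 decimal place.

f = (1/2)^(τ/t½) = (1/2)^(26/31) ≈ 0.5591.
C₀ = D/Vd = 876/136 ≈ 6.441 mg/L.
Before the 4th dose, 3 doses have been given. Superposition: Cmin = C₀·(f + f² + … + f^3).
≈ 6.441 × (0.5591 + 0.3126 + 0.1748) ≈ 6.441 × 1.0465 ≈ 6.741 mg/L.

6.7 mg/L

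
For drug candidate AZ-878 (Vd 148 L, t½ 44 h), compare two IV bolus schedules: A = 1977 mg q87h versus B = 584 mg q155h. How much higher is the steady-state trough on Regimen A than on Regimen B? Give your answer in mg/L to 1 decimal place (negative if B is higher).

4.2 mg/L

Regimen A: f = (1/2)^(87/44) ≈ 0.2540; Cmin,ss = (1977/148)·f/(1−f) ≈ 4.548 mg/L.
Regimen B: f = (1/2)^(155/44) ≈ 0.0870; Cmin,ss = (584/148)·f/(1−f) ≈ 0.376 mg/L.
Difference ≈ 4.548 − 0.376 ≈ 4.172 mg/L.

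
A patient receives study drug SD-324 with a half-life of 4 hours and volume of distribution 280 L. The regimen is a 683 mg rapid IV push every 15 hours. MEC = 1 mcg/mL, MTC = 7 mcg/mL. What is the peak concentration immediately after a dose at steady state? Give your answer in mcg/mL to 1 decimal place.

k = ln2/t½ = ln2/4 ≈ 0.173287 h⁻¹; fraction remaining f = e^(−kτ) = e^(−0.173287×15) ≈ 0.0743.
At steady state, accumulation factor R = 1/(1 − e^(−kτ)) ≈ 1.0803.
Each bolus raises the concentration by D/Vd = 683/280 ≈ 2.439 mcg/mL.
Steady-state peak Cmax,ss = C₀·R ≈ 2.439 × 1.0803 ≈ 2.635 mcg/mL.
Peak 2.6 mcg/mL vs MTC 7 mcg/mL: below toxic threshold.

2.6 mcg/mL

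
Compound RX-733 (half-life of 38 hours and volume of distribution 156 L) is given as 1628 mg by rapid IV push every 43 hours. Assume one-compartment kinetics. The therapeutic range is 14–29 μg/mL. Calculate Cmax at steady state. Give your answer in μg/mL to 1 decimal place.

19.2 μg/mL

k = ln2/t½ = ln2/38 ≈ 0.018241 h⁻¹; fraction remaining f = e^(−kτ) = e^(−0.018241×43) ≈ 0.4564.
Accumulation ratio R = 1/(1 − f) ≈ 1/0.5436 ≈ 1.8396.
Each bolus raises the concentration by D/Vd = 1628/156 ≈ 10.436 μg/mL.
Cmax,ss = C₀/(1 − f) ≈ 10.436/0.5436 ≈ 19.198 μg/mL.
Peak 19.2 μg/mL vs MTC 29 μg/mL: below toxic threshold.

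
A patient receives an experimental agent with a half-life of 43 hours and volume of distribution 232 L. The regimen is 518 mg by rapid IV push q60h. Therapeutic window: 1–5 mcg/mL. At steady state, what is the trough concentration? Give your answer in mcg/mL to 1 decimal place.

1.4 mcg/mL

τ/t½ = 60/43 ≈ 1.3953, so fraction remaining f = (1/2)^(60/43) ≈ 0.3802.
At steady state, accumulation factor R = 1/(1 − e^(−kτ)) ≈ 1.6134.
Single-dose peak C₀ = D/Vd = 518/232 ≈ 2.233 mcg/mL.
Steady-state peak Cmax,ss = C₀·R ≈ 2.233 × 1.6134 ≈ 3.603 mcg/mL.
One interval later, Cmin,ss = Cmax,ss·e^(−kτ) ≈ 3.603 × 0.3802 ≈ 1.370 mcg/mL.
Trough 1.4 mcg/mL vs MEC 1 mcg/mL: adequate.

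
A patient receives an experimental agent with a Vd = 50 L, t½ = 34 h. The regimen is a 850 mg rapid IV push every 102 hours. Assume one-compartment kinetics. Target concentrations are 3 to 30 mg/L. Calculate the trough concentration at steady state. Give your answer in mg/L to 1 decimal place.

τ = 102 h = 3 half-lives, so f = (1/2)^3 = 0.125.
At steady state, R = 1/(1 − 0.125) = 8/7.
Single-dose peak C₀ = D/Vd = 850/50 = 17 mg/L.
Steady-state peak Cmax,ss = C₀·R = 17 × 8/7 ≈ 19.429 mg/L.
Steady-state trough Cmin,ss = Cmax,ss·f ≈ 19.429 × 0.125 ≈ 2.429 mg/L.
Trough 2.4 mg/L vs MEC 3 mg/L: subtherapeutic.

2.4 mg/L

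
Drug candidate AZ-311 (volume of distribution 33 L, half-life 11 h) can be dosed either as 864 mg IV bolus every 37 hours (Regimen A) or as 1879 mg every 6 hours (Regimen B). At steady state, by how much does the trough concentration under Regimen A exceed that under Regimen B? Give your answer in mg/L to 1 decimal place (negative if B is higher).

Regimen A: f = (1/2)^(37/11) ≈ 0.0972; Cmin,ss = (864/33)·f/(1−f) ≈ 2.819 mg/L.
Regimen B: f = (1/2)^(6/11) ≈ 0.6852; Cmin,ss = (1879/33)·f/(1−f) ≈ 123.935 mg/L.
Difference ≈ 2.819 − 123.935 ≈ -121.116 mg/L.

-121.1 mg/L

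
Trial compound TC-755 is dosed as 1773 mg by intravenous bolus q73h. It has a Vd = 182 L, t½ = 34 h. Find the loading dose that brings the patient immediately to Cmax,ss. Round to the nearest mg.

f = (1/2)^(73/34) ≈ 0.225772; accumulation ratio R = 1/(1−f) ≈ 1.29161.
Loading dose to hit Cmax,ss on first dose: D_load = D_maint·R ≈ 1773 × 1.29161 ≈ 2290.02 mg.

2290 mg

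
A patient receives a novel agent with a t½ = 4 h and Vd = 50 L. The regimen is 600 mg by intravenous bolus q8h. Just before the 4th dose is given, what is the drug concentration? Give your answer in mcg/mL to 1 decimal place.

f = (1/2)^(τ/t½) = (1/2)^(8/4) ≈ 0.2500.
C₀ = D/Vd = 600/50 ≈ 12.000 mcg/mL.
Before the 4th dose, 3 doses have been given. Superposition: Cmin = C₀·(f + f² + … + f^3).
≈ 12.000 × (0.2500 + 0.0625 + 0.0156) ≈ 12.000 × 0.3281 ≈ 3.937 mcg/mL.

3.9 mcg/mL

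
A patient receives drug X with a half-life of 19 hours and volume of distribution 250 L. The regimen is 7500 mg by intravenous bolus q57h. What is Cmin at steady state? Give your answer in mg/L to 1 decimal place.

The dosing interval is 3 half-lives, so f = 2^(−3) = 0.125.
At steady state, R = 1/(1 − 0.125) = 8/7.
Single-dose peak C₀ = D/Vd = 7500/250 = 30 mg/L.
Steady-state peak Cmax,ss = C₀·R = 30 × 8/7 ≈ 34.286 mg/L.
Steady-state trough Cmin,ss = Cmax,ss·f ≈ 34.286 × 0.125 ≈ 4.286 mg/L.

4.3 mg/L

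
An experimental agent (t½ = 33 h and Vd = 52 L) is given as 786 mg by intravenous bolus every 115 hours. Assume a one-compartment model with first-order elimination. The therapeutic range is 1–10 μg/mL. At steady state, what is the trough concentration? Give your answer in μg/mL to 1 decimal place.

1.5 μg/mL

k = ln2/t½ = ln2/33 ≈ 0.021004 h⁻¹; fraction remaining f = e^(−kτ) = e^(−0.021004×115) ≈ 0.0893.
At steady state, accumulation factor R = 1/(1 − e^(−kτ)) ≈ 1.0981.
Each bolus raises the concentration by D/Vd = 786/52 ≈ 15.115 μg/mL.
Cmax,ss = C₀/(1 − f) ≈ 15.115/0.9107 ≈ 16.597 μg/mL.
One interval later, Cmin,ss = Cmax,ss·e^(−kτ) ≈ 16.597 × 0.0893 ≈ 1.482 μg/mL.
Trough 1.5 μg/mL vs MEC 1 μg/mL: adequate.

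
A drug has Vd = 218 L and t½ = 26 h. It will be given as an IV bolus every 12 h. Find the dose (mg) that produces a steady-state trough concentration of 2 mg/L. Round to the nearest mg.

164 mg

τ/t½ = 12/26 ≈ 0.46154, so f = (1/2)^(12/26) ≈ 0.726211.
Cmin,ss = (D/Vd)·f/(1−f), so D = Cmin,ss·Vd·(1−f)/f.
D = 2 × 218 × (1−f)/f ≈ 2 × 218 × 0.37701 ≈ 164.38 mg.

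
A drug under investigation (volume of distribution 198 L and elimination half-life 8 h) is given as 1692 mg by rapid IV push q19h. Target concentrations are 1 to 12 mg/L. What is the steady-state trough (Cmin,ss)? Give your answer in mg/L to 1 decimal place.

k = ln2/t½ = ln2/8 ≈ 0.086643 h⁻¹; fraction remaining f = e^(−kτ) = e^(−0.086643×19) ≈ 0.1928.
At steady state, accumulation factor R = 1/(1 − e^(−kτ)) ≈ 1.2389.
Single-dose peak C₀ = D/Vd = 1692/198 ≈ 8.545 mg/L.
Cmax,ss = C₀/(1 − f) ≈ 8.545/0.8072 ≈ 10.586 mg/L.
One interval later, Cmin,ss = Cmax,ss·e^(−kτ) ≈ 10.586 × 0.1928 ≈ 2.041 mg/L.
Trough 2.0 mg/L vs MEC 1 mg/L: adequate.

2.0 mg/L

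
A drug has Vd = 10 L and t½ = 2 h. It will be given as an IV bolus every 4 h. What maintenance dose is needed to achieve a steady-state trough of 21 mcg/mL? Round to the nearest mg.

630 mg

τ/t½ = 4/2 ≈ 2, so f = (1/2)^(4/2) ≈ 0.250000.
Cmin,ss = (D/Vd)·f/(1−f), so D = Cmin,ss·Vd·(1−f)/f.
D = 21 × 10 × (1−f)/f ≈ 21 × 10 × 3.00000 ≈ 630.00 mg.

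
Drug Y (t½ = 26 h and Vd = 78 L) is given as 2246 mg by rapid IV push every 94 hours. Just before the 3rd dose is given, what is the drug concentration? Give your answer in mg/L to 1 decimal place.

2.5 mg/L

f = (1/2)^(τ/t½) = (1/2)^(94/26) ≈ 0.0816.
C₀ = D/Vd = 2246/78 ≈ 28.795 mg/L.
Before the 3rd dose, 2 doses have been given. Superposition: Cmin = C₀·(f + f²).
≈ 28.795 × (0.0816 + 0.0067) ≈ 28.795 × 0.0883 ≈ 2.543 mg/L.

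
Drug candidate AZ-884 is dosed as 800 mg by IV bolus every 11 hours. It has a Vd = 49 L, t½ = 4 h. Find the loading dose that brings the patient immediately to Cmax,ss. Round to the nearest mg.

f = (1/2)^(11/4) ≈ 0.148651; accumulation ratio R = 1/(1−f) ≈ 1.17461.
Loading dose to hit Cmax,ss on first dose: D_load = D_maint·R ≈ 800 × 1.17461 ≈ 939.69 mg.

940 mg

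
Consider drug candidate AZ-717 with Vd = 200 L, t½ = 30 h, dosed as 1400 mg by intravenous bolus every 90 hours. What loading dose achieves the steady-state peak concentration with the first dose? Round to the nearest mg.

1600 mg

f = (1/2)^(90/30) ≈ 0.125000; accumulation ratio R = 1/(1−f) ≈ 1.14286.
Loading dose to hit Cmax,ss on first dose: D_load = D_maint·R ≈ 1400 × 1.14286 ≈ 1600.00 mg.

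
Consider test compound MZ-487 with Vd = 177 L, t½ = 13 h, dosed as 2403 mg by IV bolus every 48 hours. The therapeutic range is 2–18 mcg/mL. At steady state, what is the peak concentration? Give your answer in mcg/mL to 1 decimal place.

Over one 48-h interval, 48/13 ≈ 3.6923 half-lives elapse, leaving f ≈ 0.0774 of each dose.
Accumulation ratio R = 1/(1 − f) ≈ 1/0.9226 ≈ 1.0839.
Each bolus raises the concentration by D/Vd = 2403/177 ≈ 13.576 mcg/mL.
Steady-state peak Cmax,ss = C₀·R ≈ 13.576 × 1.0839 ≈ 14.715 mcg/mL.
Peak 14.7 mcg/mL vs MTC 18 mcg/mL: below toxic threshold.

14.7 mcg/mL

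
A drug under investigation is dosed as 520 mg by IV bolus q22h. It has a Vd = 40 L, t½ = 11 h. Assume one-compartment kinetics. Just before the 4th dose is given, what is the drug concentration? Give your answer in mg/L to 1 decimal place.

f = (1/2)^(τ/t½) = (1/2)^(22/11) ≈ 0.2500.
C₀ = D/Vd = 520/40 ≈ 13.000 mg/L.
Before the 4th dose, 3 doses have been given. Superposition: Cmin = C₀·(f + f² + … + f^3).
≈ 13.000 × (0.2500 + 0.0625 + 0.0156) ≈ 13.000 × 0.3281 ≈ 4.265 mg/L.

4.3 mg/L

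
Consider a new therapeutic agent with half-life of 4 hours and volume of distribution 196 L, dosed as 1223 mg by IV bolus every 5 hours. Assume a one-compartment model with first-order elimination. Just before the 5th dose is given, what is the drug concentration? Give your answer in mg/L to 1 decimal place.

f = (1/2)^(τ/t½) = (1/2)^(5/4) ≈ 0.4204.
C₀ = D/Vd = 1223/196 ≈ 6.240 mg/L.
Before the 5th dose, 4 doses have been given. Superposition: Cmin = C₀·(f + f² + … + f^4).
≈ 6.240 × (0.4204 + 0.1767 + 0.0743 + 0.0312) ≈ 6.240 × 0.7026 ≈ 4.384 mg/L.

4.4 mg/L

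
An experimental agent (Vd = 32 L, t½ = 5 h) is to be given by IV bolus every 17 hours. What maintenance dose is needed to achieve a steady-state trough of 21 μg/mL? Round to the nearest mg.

τ/t½ = 17/5 ≈ 3.4, so f = (1/2)^(17/5) ≈ 0.094732.
Cmin,ss = (D/Vd)·f/(1−f), so D = Cmin,ss·Vd·(1−f)/f.
D = 21 × 32 × (1−f)/f ≈ 21 × 32 × 9.55610 ≈ 6421.70 mg.

6422 mg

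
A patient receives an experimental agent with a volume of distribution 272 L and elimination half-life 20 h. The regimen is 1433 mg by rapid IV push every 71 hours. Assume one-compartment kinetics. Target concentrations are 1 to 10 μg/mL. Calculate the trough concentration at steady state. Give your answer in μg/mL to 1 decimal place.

τ/t½ = 71/20 ≈ 3.55, so fraction remaining f = (1/2)^(71/20) ≈ 0.0854.
Each bolus raises the concentration by D/Vd = 1433/272 ≈ 5.268 μg/mL.
Steady-state trough Cmin,ss = C₀·f/(1−f) ≈ 5.268 × 0.0854/0.9146 ≈ 0.492 μg/mL.
Trough 0.5 μg/mL vs MEC 1 μg/mL: subtherapeutic.

0.5 μg/mL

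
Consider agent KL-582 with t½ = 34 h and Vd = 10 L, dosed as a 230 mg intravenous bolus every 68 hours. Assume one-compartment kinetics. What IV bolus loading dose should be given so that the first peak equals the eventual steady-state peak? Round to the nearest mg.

f = (1/2)^(68/34) ≈ 0.250000; accumulation ratio R = 1/(1−f) ≈ 1.33333.
Loading dose to hit Cmax,ss on first dose: D_load = D_maint·R ≈ 230 × 1.33333 ≈ 306.67 mg.

307 mg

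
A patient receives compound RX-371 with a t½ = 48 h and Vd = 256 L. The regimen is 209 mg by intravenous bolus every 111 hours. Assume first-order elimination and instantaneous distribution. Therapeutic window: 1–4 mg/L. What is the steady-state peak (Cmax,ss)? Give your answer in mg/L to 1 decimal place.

1.0 mg/L

k = ln2/t½ = ln2/48 ≈ 0.014441 h⁻¹; fraction remaining f = e^(−kτ) = e^(−0.014441×111) ≈ 0.2013.
Accumulation ratio R = 1/(1 − f) ≈ 1/0.7987 ≈ 1.2520.
Each bolus raises the concentration by D/Vd = 209/256 ≈ 0.816 mg/L.
Steady-state peak Cmax,ss = C₀·R ≈ 0.816 × 1.2520 ≈ 1.022 mg/L.
Peak 1.0 mg/L vs MTC 4 mg/L: below toxic threshold.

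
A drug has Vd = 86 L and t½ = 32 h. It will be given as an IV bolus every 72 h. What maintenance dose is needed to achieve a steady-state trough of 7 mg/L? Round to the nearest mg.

2262 mg

τ/t½ = 72/32 ≈ 2.25, so f = (1/2)^(72/32) ≈ 0.210224.
Cmin,ss = (D/Vd)·f/(1−f), so D = Cmin,ss·Vd·(1−f)/f.
D = 7 × 86 × (1−f)/f ≈ 7 × 86 × 3.75683 ≈ 2261.61 mg.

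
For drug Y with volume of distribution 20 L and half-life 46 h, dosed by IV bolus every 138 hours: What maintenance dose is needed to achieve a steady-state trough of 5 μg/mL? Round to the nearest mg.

τ/t½ = 138/46 ≈ 3, so f = (1/2)^(138/46) ≈ 0.125000.
Cmin,ss = (D/Vd)·f/(1−f), so D = Cmin,ss·Vd·(1−f)/f.
D = 5 × 20 × (1−f)/f ≈ 5 × 20 × 7.00000 ≈ 700.00 mg.

700 mg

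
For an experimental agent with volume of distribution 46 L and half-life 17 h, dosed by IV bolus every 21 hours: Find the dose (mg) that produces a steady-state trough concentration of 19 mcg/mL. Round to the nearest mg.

τ/t½ = 21/17 ≈ 1.2353, so f = (1/2)^(21/17) ≈ 0.424756.
Cmin,ss = (D/Vd)·f/(1−f), so D = Cmin,ss·Vd·(1−f)/f.
D = 19 × 46 × (1−f)/f ≈ 19 × 46 × 1.35429 ≈ 1183.65 mg.

1184 mg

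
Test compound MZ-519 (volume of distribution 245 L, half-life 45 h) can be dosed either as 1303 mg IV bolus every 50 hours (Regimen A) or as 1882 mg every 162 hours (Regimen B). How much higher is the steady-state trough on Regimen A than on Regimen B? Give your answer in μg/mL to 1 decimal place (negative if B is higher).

Regimen A: f = (1/2)^(50/45) ≈ 0.4629; Cmin,ss = (1303/245)·f/(1−f) ≈ 4.584 μg/mL.
Regimen B: f = (1/2)^(162/45) ≈ 0.0825; Cmin,ss = (1882/245)·f/(1−f) ≈ 0.691 μg/mL.
Difference ≈ 4.584 − 0.691 ≈ 3.893 μg/mL.

3.9 μg/mL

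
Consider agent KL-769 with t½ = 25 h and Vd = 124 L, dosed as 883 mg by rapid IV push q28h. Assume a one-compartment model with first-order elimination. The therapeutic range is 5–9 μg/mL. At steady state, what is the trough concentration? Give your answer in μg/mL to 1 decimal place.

Over one 28-h interval, 28/25 ≈ 1.12 half-lives elapse, leaving f ≈ 0.4601 of each dose.
Single-dose peak C₀ = D/Vd = 883/124 ≈ 7.121 μg/mL.
Steady-state trough Cmin,ss = C₀·f/(1−f) ≈ 7.121 × 0.4601/0.5399 ≈ 6.068 μg/mL.
Trough 6.1 μg/mL vs MEC 5 μg/mL: adequate.

6.1 μg/mL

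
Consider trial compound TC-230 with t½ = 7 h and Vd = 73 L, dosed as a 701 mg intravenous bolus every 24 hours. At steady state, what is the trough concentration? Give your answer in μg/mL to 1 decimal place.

k = ln2/t½ = ln2/7 ≈ 0.099021 h⁻¹; fraction remaining f = e^(−kτ) = e^(−0.099021×24) ≈ 0.0929.
At steady state, accumulation factor R = 1/(1 − e^(−kτ)) ≈ 1.1024.
Single-dose peak C₀ = D/Vd = 701/73 ≈ 9.603 μg/mL.
Cmax,ss = C₀/(1 − f) ≈ 9.603/0.9071 ≈ 10.586 μg/mL.
One interval later, Cmin,ss = Cmax,ss·e^(−kτ) ≈ 10.586 × 0.0929 ≈ 0.983 μg/mL.

1.0 μg/mL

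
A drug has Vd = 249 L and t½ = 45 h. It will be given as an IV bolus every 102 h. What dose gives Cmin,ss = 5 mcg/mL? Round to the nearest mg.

τ/t½ = 102/45 ≈ 2.2667, so f = (1/2)^(102/45) ≈ 0.207809.
Cmin,ss = (D/Vd)·f/(1−f), so D = Cmin,ss·Vd·(1−f)/f.
D = 5 × 249 × (1−f)/f ≈ 5 × 249 × 3.81211 ≈ 4746.08 mg.

4746 mg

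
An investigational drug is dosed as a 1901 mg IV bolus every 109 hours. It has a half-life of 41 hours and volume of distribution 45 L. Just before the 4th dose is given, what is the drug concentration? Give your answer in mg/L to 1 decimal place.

f = (1/2)^(τ/t½) = (1/2)^(109/41) ≈ 0.1584.
C₀ = D/Vd = 1901/45 ≈ 42.244 mg/L.
Before the 4th dose, 3 doses have been given. Superposition: Cmin = C₀·(f + f² + … + f^3).
≈ 42.244 × (0.1584 + 0.0251 + 0.0040) ≈ 42.244 × 0.1875 ≈ 7.921 mg/L.

7.9 mg/L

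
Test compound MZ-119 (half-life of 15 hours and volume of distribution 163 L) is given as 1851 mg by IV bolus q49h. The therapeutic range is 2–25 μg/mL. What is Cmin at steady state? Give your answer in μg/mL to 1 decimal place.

1.3 μg/mL

τ/t½ = 49/15 ≈ 3.2667, so fraction remaining f = (1/2)^(49/15) ≈ 0.1039.
Accumulation ratio R = 1/(1 − f) ≈ 1/0.8961 ≈ 1.1159.
Single-dose peak C₀ = D/Vd = 1851/163 ≈ 11.356 μg/mL.
Cmax,ss = C₀/(1 − f) ≈ 11.356/0.8961 ≈ 12.673 μg/mL.
Steady-state trough Cmin,ss = Cmax,ss·f ≈ 12.673 × 0.1039 ≈ 1.317 μg/mL.
Trough 1.3 μg/mL vs MEC 2 μg/mL: subtherapeutic.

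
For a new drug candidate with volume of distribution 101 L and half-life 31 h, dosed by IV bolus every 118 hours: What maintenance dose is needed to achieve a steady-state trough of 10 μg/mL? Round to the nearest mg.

τ/t½ = 118/31 ≈ 3.8065, so f = (1/2)^(118/31) ≈ 0.071473.
Cmin,ss = (D/Vd)·f/(1−f), so D = Cmin,ss·Vd·(1−f)/f.
D = 10 × 101 × (1−f)/f ≈ 10 × 101 × 12.99130 ≈ 13121.21 mg.

13121 mg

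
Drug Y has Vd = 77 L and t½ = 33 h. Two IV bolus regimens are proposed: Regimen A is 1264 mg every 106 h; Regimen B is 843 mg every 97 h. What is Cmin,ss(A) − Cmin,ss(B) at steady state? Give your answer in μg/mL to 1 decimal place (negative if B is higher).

Regimen A: f = (1/2)^(106/33) ≈ 0.1079; Cmin,ss = (1264/77)·f/(1−f) ≈ 1.985 μg/mL.
Regimen B: f = (1/2)^(97/33) ≈ 0.1304; Cmin,ss = (843/77)·f/(1−f) ≈ 1.642 μg/mL.
Difference ≈ 1.985 − 1.642 ≈ 0.343 μg/mL.

0.3 μg/mL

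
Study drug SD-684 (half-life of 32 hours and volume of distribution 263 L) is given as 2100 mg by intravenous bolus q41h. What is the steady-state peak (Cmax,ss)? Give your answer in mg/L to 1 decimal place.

13.6 mg/L

k = ln2/t½ = ln2/32 ≈ 0.021661 h⁻¹; fraction remaining f = e^(−kτ) = e^(−0.021661×41) ≈ 0.4114.
Accumulation ratio R = 1/(1 − f) ≈ 1/0.5886 ≈ 1.6989.
Each bolus raises the concentration by D/Vd = 2100/263 ≈ 7.985 mg/L.
Cmax,ss = C₀/(1 − f) ≈ 7.985/0.5886 ≈ 13.566 mg/L.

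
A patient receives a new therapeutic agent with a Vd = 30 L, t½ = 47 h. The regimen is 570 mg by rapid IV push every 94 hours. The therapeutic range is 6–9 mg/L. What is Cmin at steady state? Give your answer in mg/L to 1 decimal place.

6.3 mg/L

τ = 94 h = 2 half-lives, so f = (1/2)^2 = 0.25.
At steady state, R = 1/(1 − 0.25) = 4/3.
Single-dose peak C₀ = D/Vd = 570/30 = 19 mg/L.
Steady-state peak Cmax,ss = C₀·R = 19 × 4/3 ≈ 25.333 mg/L.
Steady-state trough Cmin,ss = Cmax,ss·f ≈ 25.333 × 0.25 ≈ 6.333 mg/L.
Trough 6.3 mg/L vs MEC 6 mg/L: adequate.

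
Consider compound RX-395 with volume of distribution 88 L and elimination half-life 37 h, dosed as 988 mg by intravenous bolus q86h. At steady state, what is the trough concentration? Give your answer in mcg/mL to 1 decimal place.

k = ln2/t½ = ln2/37 ≈ 0.018734 h⁻¹; fraction remaining f = e^(−kτ) = e^(−0.018734×86) ≈ 0.1997.
Each bolus raises the concentration by D/Vd = 988/88 ≈ 11.227 mcg/mL.
Steady-state trough Cmin,ss = C₀·f/(1−f) ≈ 11.227 × 0.1997/0.8003 ≈ 2.801 mcg/mL.

2.8 mcg/mL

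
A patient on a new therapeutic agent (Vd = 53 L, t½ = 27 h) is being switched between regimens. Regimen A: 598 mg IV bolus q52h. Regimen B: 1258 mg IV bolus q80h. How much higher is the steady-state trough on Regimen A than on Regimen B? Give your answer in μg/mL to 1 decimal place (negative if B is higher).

0.5 μg/mL

Regimen A: f = (1/2)^(52/27) ≈ 0.2632; Cmin,ss = (598/53)·f/(1−f) ≈ 4.031 μg/mL.
Regimen B: f = (1/2)^(80/27) ≈ 0.1283; Cmin,ss = (1258/53)·f/(1−f) ≈ 3.494 μg/mL.
Difference ≈ 4.031 − 3.494 ≈ 0.537 μg/mL.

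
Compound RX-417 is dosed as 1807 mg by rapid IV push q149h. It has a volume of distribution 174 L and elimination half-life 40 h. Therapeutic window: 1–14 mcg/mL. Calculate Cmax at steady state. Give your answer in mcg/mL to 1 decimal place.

11.2 mcg/mL

k = ln2/t½ = ln2/40 ≈ 0.017329 h⁻¹; fraction remaining f = e^(−kτ) = e^(−0.017329×149) ≈ 0.0756.
At steady state, accumulation factor R = 1/(1 − e^(−kτ)) ≈ 1.0818.
Single-dose peak C₀ = D/Vd = 1807/174 ≈ 10.385 mcg/mL.
Steady-state peak Cmax,ss = C₀·R ≈ 10.385 × 1.0818 ≈ 11.234 mcg/mL.
Peak 11.2 mcg/mL vs MTC 14 mcg/mL: below toxic threshold.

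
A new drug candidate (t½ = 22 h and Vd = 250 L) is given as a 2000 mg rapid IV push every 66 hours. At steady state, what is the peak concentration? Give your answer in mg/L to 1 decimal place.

9.1 mg/L

The dosing interval is 3 half-lives, so f = 2^(−3) = 0.125.
Accumulation ratio R = 1/(1 − f) = 1/0.875 = 8/7.
Single-dose peak C₀ = D/Vd = 2000/250 = 8 mg/L.
Steady-state peak Cmax,ss = C₀·R = 8 × 8/7 ≈ 9.143 mg/L.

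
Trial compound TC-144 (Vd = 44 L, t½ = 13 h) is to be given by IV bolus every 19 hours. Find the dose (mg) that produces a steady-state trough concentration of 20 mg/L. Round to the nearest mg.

1544 mg

τ/t½ = 19/13 ≈ 1.4615, so f = (1/2)^(19/13) ≈ 0.363106.
Cmin,ss = (D/Vd)·f/(1−f), so D = Cmin,ss·Vd·(1−f)/f.
D = 20 × 44 × (1−f)/f ≈ 20 × 44 × 1.75402 ≈ 1543.54 mg.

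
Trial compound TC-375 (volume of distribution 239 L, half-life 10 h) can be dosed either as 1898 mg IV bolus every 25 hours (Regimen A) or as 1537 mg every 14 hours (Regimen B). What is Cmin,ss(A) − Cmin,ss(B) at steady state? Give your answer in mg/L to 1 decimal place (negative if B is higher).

Regimen A: f = (1/2)^(25/10) ≈ 0.1768; Cmin,ss = (1898/239)·f/(1−f) ≈ 1.706 mg/L.
Regimen B: f = (1/2)^(14/10) ≈ 0.3789; Cmin,ss = (1537/239)·f/(1−f) ≈ 3.923 mg/L.
Difference ≈ 1.706 − 3.923 ≈ -2.217 mg/L.

-2.2 mg/L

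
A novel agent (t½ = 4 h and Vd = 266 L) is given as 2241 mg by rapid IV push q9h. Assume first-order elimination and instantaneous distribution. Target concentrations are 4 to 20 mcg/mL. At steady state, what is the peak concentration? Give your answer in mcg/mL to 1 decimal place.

10.7 mcg/mL

k = ln2/t½ = ln2/4 ≈ 0.173287 h⁻¹; fraction remaining f = e^(−kτ) = e^(−0.173287×9) ≈ 0.2102.
At steady state, accumulation factor R = 1/(1 − e^(−kτ)) ≈ 1.2661.
Single-dose peak C₀ = D/Vd = 2241/266 ≈ 8.425 mcg/mL.
Cmax,ss = C₀/(1 − f) ≈ 8.425/0.7898 ≈ 10.667 mcg/mL.
Peak 10.7 mcg/mL vs MTC 20 mcg/mL: below toxic threshold.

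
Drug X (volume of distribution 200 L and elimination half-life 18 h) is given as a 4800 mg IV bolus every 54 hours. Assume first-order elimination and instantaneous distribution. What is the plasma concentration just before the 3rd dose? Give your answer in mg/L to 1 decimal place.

3.4 mg/L

f = (1/2)^(τ/t½) = (1/2)^(54/18) ≈ 0.1250.
C₀ = D/Vd = 4800/200 ≈ 24.000 mg/L.
Before the 3rd dose, 2 doses have been given. Superposition: Cmin = C₀·(f + f²).
≈ 24.000 × (0.1250 + 0.0156) ≈ 24.000 × 0.1406 ≈ 3.374 mg/L.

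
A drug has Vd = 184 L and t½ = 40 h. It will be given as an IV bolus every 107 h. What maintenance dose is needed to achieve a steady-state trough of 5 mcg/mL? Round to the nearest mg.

τ/t½ = 107/40 ≈ 2.675, so f = (1/2)^(107/40) ≈ 0.156583.
Cmin,ss = (D/Vd)·f/(1−f), so D = Cmin,ss·Vd·(1−f)/f.
D = 5 × 184 × (1−f)/f ≈ 5 × 184 × 5.38639 ≈ 4955.48 mg.

4955 mg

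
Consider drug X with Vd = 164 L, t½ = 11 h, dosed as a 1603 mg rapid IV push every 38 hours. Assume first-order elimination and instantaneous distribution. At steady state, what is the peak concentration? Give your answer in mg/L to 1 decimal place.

τ/t½ = 38/11 ≈ 3.4545, so fraction remaining f = (1/2)^(38/11) ≈ 0.0912.
At steady state, accumulation factor R = 1/(1 − e^(−kτ)) ≈ 1.1004.
Each bolus raises the concentration by D/Vd = 1603/164 ≈ 9.774 mg/L.
Steady-state peak Cmax,ss = C₀·R ≈ 9.774 × 1.1004 ≈ 10.755 mg/L.

10.8 mg/L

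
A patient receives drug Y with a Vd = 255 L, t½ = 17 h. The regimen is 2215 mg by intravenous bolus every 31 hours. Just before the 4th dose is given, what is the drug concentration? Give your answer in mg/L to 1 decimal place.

3.3 mg/L

f = (1/2)^(τ/t½) = (1/2)^(31/17) ≈ 0.2825.
C₀ = D/Vd = 2215/255 ≈ 8.686 mg/L.
Before the 4th dose, 3 doses have been given. Superposition: Cmin = C₀·(f + f² + … + f^3).
≈ 8.686 × (0.2825 + 0.0798 + 0.0225) ≈ 8.686 × 0.3848 ≈ 3.342 mg/L.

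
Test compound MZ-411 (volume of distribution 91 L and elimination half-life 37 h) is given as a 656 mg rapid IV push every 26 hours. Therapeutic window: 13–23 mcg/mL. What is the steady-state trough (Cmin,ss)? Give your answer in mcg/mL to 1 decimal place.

Over one 26-h interval, 26/37 ≈ 0.7027 half-lives elapse, leaving f ≈ 0.6144 of each dose.
Single-dose peak C₀ = D/Vd = 656/91 ≈ 7.209 mcg/mL.
Steady-state trough Cmin,ss = C₀·f/(1−f) ≈ 7.209 × 0.6144/0.3856 ≈ 11.487 mcg/mL.
Trough 11.5 mcg/mL vs MEC 13 mcg/mL: subtherapeutic.

11.5 mcg/mL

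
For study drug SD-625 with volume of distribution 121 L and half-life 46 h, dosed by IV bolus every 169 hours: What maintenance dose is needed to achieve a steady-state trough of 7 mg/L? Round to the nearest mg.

9963 mg

τ/t½ = 169/46 ≈ 3.6739, so f = (1/2)^(169/46) ≈ 0.078351.
Cmin,ss = (D/Vd)·f/(1−f), so D = Cmin,ss·Vd·(1−f)/f.
D = 7 × 121 × (1−f)/f ≈ 7 × 121 × 11.76308 ≈ 9963.33 mg.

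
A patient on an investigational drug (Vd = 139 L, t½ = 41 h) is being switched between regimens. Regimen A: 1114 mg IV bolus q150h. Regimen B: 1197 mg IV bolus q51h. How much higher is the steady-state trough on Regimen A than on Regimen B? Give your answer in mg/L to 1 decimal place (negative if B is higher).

Regimen A: f = (1/2)^(150/41) ≈ 0.0792; Cmin,ss = (1114/139)·f/(1−f) ≈ 0.689 mg/L.
Regimen B: f = (1/2)^(51/41) ≈ 0.4222; Cmin,ss = (1197/139)·f/(1−f) ≈ 6.292 mg/L.
Difference ≈ 0.689 − 6.292 ≈ -5.603 mg/L.

-5.6 mg/L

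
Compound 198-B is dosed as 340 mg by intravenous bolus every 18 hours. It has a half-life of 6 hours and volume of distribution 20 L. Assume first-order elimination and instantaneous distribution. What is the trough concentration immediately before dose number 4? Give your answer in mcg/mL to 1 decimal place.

2.4 mcg/mL

f = (1/2)^(τ/t½) = (1/2)^(18/6) ≈ 0.1250.
C₀ = D/Vd = 340/20 ≈ 17.000 mcg/mL.
Before the 4th dose, 3 doses have been given. Superposition: Cmin = C₀·(f + f² + … + f^3).
≈ 17.000 × (0.1250 + 0.0156 + 0.0020) ≈ 17.000 × 0.1426 ≈ 2.424 mcg/mL.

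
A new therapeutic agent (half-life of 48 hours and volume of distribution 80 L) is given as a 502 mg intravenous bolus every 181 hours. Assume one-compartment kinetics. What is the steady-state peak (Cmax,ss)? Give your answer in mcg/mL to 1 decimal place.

6.8 mcg/mL

Over one 181-h interval, 181/48 ≈ 3.7708 half-lives elapse, leaving f ≈ 0.0733 of each dose.
Accumulation ratio R = 1/(1 − f) ≈ 1/0.9267 ≈ 1.0791.
Single-dose peak C₀ = D/Vd = 502/80 ≈ 6.275 mcg/mL.
Steady-state peak Cmax,ss = C₀·R ≈ 6.275 × 1.0791 ≈ 6.771 mcg/mL.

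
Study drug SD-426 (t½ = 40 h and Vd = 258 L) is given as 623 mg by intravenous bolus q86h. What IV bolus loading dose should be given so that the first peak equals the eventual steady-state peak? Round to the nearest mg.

804 mg

f = (1/2)^(86/40) ≈ 0.225313; accumulation ratio R = 1/(1−f) ≈ 1.29084.
Loading dose to hit Cmax,ss on first dose: D_load = D_maint·R ≈ 623 × 1.29084 ≈ 804.19 mg.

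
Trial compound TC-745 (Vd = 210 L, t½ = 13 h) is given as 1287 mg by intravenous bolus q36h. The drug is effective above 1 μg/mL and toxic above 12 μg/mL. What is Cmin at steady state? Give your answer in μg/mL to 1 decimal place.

1.1 μg/mL

k = ln2/t½ = ln2/13 ≈ 0.053319 h⁻¹; fraction remaining f = e^(−kτ) = e^(−0.053319×36) ≈ 0.1467.
At steady state, accumulation factor R = 1/(1 − e^(−kτ)) ≈ 1.1719.
Single-dose peak C₀ = D/Vd = 1287/210 ≈ 6.129 μg/mL.
Cmax,ss = C₀/(1 − f) ≈ 6.129/0.8533 ≈ 7.183 μg/mL.
Steady-state trough Cmin,ss = Cmax,ss·f ≈ 7.183 × 0.1467 ≈ 1.054 μg/mL.
Trough 1.1 μg/mL vs MEC 1 μg/mL: adequate.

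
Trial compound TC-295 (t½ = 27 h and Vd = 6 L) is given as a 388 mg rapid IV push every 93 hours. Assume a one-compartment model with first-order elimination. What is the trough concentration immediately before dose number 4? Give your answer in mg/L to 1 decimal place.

f = (1/2)^(τ/t½) = (1/2)^(93/27) ≈ 0.0919.
C₀ = D/Vd = 388/6 ≈ 64.667 mg/L.
Before the 4th dose, 3 doses have been given. Superposition: Cmin = C₀·(f + f² + … + f^3).
≈ 64.667 × (0.0919 + 0.0084 + 0.0008) ≈ 64.667 × 0.1011 ≈ 6.538 mg/L.

6.5 mg/L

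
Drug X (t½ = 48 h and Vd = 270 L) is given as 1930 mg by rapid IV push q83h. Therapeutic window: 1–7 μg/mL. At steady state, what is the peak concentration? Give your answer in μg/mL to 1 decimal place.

k = ln2/t½ = ln2/48 ≈ 0.014441 h⁻¹; fraction remaining f = e^(−kτ) = e^(−0.014441×83) ≈ 0.3016.
Accumulation ratio R = 1/(1 − f) ≈ 1/0.6984 ≈ 1.4318.
Single-dose peak C₀ = D/Vd = 1930/270 ≈ 7.148 μg/mL.
Steady-state peak Cmax,ss = C₀·R ≈ 7.148 × 1.4318 ≈ 10.235 μg/mL.
Peak 10.2 μg/mL vs MTC 7 μg/mL: exceeds toxic threshold.

10.2 μg/mL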